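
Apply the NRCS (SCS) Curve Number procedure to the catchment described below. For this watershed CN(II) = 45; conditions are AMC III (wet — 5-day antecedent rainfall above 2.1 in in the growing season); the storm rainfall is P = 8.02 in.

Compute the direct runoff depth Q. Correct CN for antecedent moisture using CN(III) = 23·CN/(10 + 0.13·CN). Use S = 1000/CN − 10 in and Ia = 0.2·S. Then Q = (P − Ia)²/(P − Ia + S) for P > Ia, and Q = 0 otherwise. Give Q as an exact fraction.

Q = 5185008049/1314522450 in ≈ 3.944 in

Wet (AMC III): CN(III) = 23·45/(10 + 0.13·45) = 1035/(317/20) = 20700/317 ≈ 65.300
Max retention: S = 1000/(20700/317) − 10 = 1100/207 in (≈ 5.314 in)
Initial abstraction Ia = S/5 = (1100/207)/5 = 220/207 ≈ 1.063 in
P − Ia = 8.020 − 1.063 = 72007/10350 ≈ 6.957 in (> 0, runoff occurs)
Q = (72007/10350)²/((72007/10350) + 1100/207) = (5185008049/107122500)/(127007/10350) = 5185008049/1314522450 in ≈ 3.944 in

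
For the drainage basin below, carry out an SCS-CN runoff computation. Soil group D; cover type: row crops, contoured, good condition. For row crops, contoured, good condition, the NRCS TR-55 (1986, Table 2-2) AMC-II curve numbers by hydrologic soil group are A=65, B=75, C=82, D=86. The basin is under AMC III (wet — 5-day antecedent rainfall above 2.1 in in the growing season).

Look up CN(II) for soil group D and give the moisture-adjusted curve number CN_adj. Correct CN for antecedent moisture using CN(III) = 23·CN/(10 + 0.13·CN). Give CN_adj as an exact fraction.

CN_adj = 98900/1059 ≈ 93.390

NRCS table: row crops, contoured, good condition, soil group D → CN(II) = 86
Adjust CN=86 to AMC III: 23·86/(10 + 0.13·86) → 1978 ÷ (1059/50) = 98900/1059 ≈ 93.390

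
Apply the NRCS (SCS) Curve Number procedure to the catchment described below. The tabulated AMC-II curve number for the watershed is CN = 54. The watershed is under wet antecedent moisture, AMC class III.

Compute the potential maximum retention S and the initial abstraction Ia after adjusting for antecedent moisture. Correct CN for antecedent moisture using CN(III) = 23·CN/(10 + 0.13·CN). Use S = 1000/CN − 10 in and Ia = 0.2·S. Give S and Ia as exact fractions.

CN(III) from CN(II)=54: (23·54)/(10 + 0.13·54) = 2700/37 ≈ 72.973
Retention S: 1000/CN − 10 with CN=72.973 → S = 100/27 ≈ 3.704 in
Ia = 0.2S: 0.2·3.704 = 0.741 in (exactly 20/27)

S = 100/27 in ≈ 3.704 in; Ia = 20/27 in ≈ 0.741 in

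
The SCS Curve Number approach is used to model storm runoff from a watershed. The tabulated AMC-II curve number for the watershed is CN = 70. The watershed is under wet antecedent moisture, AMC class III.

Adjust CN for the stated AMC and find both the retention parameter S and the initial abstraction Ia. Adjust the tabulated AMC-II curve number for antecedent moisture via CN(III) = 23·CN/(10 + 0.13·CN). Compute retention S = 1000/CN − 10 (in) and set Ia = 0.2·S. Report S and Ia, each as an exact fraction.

Adjust CN=70 to AMC III: 23·70/(10 + 0.13·70) → 1610 ÷ (191/10) = 16100/191 ≈ 84.293
Retention S: 1000/CN − 10 with CN=84.293 → S = 300/161 ≈ 1.863 in
Initial abstraction Ia = S/5 = (300/161)/5 = 60/161 ≈ 0.373 in

S = 300/161 in ≈ 1.863 in; Ia = 60/161 in ≈ 0.373 in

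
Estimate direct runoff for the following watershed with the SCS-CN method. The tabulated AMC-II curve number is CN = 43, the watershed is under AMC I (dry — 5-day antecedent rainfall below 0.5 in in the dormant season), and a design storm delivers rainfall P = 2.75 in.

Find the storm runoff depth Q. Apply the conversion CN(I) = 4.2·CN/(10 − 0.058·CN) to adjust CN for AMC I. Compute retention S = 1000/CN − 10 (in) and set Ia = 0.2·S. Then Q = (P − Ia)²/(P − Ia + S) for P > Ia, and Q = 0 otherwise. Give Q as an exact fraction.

CN(I) from CN(II)=43: (4.2·43)/(10 − 0.058·43) = 30100/1251 ≈ 24.061
Max retention: S = 1000/(30100/1251) − 10 = 9500/301 in (≈ 31.561 in)
Initial abstraction Ia = S/5 = (9500/301)/5 = 1900/301 ≈ 6.312 in
P = 2.750 ≤ Ia = 6.312 in: entire storm abstracted, Q = 0.

Q = 0 in ≈ 0.000 in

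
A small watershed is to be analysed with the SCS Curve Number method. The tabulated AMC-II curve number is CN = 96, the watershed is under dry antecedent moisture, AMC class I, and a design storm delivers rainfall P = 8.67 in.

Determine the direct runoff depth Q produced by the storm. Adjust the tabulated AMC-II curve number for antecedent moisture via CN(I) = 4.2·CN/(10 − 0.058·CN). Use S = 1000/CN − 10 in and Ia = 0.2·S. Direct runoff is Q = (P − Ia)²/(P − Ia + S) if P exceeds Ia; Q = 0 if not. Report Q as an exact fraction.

Q = 2848463641/375612300 in ≈ 7.584 in

Dry (AMC I): CN(I) = 4.2·96/(10 − 0.058·96) = (2016/5)/(554/125) = 25200/277 ≈ 90.975
Max retention: S = 1000/(25200/277) − 10 = 125/126 in (≈ 0.992 in)
Ia = 0.2S: 0.2·0.992 = 0.198 in (exactly 25/126)
Excess rainfall: 8.670 − 0.198 = 8.472 in; P > Ia so Q > 0
Q = (53371/6300)²/((53371/6300) + 125/126) = (2848463641/39690000)/(59621/6300) = 2848463641/375612300 in ≈ 7.584 in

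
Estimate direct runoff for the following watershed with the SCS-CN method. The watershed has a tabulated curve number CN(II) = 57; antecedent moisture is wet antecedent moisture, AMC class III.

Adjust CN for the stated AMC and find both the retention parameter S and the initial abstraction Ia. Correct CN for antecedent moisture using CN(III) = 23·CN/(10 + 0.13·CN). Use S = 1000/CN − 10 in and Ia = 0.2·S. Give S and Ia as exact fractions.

Adjust CN=57 to AMC III: 23·57/(10 + 0.13·57) → 1311 ÷ (1741/100) = 131100/1741 ≈ 75.302
Retention S: 1000/CN − 10 with CN=75.302 → S = 4300/1311 ≈ 3.280 in
Ia = 0.2S: 0.2·3.280 = 0.656 in (exactly 860/1311)

S = 4300/1311 in ≈ 3.280 in; Ia = 860/1311 in ≈ 0.656 in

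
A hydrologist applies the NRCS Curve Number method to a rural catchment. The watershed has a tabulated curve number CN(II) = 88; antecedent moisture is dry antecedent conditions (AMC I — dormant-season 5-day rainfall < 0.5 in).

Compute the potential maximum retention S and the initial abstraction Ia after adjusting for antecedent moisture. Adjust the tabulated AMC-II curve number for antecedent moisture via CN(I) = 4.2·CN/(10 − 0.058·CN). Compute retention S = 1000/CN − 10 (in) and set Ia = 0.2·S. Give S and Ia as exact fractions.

Adjust CN=88 to AMC I: 4.2·88/(10 − 0.058·88) → (1848/5) ÷ (612/125) = 3850/51 ≈ 75.490
Retention S: 1000/CN − 10 with CN=75.490 → S = 250/77 ≈ 3.247 in
Initial abstraction Ia = S/5 = (250/77)/5 = 50/77 ≈ 0.649 in

S = 250/77 in ≈ 3.247 in; Ia = 50/77 in ≈ 0.649 in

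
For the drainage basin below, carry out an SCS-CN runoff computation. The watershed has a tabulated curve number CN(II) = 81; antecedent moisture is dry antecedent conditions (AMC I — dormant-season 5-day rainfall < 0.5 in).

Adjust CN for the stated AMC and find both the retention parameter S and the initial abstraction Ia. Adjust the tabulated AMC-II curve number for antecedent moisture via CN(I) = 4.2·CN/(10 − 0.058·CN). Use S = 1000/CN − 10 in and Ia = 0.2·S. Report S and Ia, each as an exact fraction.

CN(I) from CN(II)=81: (4.2·81)/(10 − 0.058·81) = 170100/2651 ≈ 64.164
Max retention: S = 1000/(170100/2651) − 10 = 9500/1701 in (≈ 5.585 in)
Ia = 0.2·(9500/1701) = 1900/1701 in ≈ 1.117 in

S = 9500/1701 in ≈ 5.585 in; Ia = 1900/1701 in ≈ 1.117 in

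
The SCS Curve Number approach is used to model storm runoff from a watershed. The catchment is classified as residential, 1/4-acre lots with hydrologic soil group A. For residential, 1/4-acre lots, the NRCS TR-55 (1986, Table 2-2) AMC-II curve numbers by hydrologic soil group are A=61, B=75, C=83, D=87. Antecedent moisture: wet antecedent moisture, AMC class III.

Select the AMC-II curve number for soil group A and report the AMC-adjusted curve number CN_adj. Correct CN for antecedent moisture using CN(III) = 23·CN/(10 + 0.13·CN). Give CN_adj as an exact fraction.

CN_adj = 140300/1793 ≈ 78.249

NRCS table: residential, 1/4-acre lots, soil group A → CN(II) = 61
CN(III) from CN(II)=61: (23·61)/(10 + 0.13·61) = 140300/1793 ≈ 78.249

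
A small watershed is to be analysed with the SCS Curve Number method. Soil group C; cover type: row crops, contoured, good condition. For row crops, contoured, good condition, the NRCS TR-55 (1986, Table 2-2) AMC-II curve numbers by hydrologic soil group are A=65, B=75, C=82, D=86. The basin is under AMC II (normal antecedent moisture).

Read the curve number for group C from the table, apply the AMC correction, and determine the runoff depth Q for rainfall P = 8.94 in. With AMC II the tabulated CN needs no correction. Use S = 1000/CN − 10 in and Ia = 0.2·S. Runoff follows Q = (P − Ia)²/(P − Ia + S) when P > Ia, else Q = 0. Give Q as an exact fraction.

NRCS table: row crops, contoured, good condition, soil group C → CN(II) = 82
AMC II — tabulated CN = 82 applies directly.
Max retention: S = 1000/82 − 10 = 90/41 in (≈ 2.195 in)
Initial abstraction Ia = S/5 = (90/41)/5 = 18/41 ≈ 0.439 in
Since P=8.940 > Ia=0.439: effective rainfall P−Ia = 17427/2050 in
Q = (17427/2050)²/((17427/2050) + 90/41) = (303700329/4202500)/(21927/2050) = 101233443/14983450 in ≈ 6.756 in

Q = 101233443/14983450 in ≈ 6.756 in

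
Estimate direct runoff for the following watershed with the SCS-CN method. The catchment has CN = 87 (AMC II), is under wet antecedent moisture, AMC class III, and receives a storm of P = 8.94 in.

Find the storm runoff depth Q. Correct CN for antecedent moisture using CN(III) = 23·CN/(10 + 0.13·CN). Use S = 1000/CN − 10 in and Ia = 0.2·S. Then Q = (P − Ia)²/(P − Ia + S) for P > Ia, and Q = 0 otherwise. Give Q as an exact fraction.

CN(III) from CN(II)=87: (23·87)/(10 + 0.13·87) = 200100/2131 ≈ 93.900
Max retention: S = 1000/(200100/2131) − 10 = 1300/2001 in (≈ 0.650 in)
Initial abstraction Ia = S/5 = (1300/2001)/5 = 260/2001 ≈ 0.130 in
Since P=8.940 > Ia=0.130: effective rainfall P−Ia = 881447/100050 in
Q = (881447/100050)²/((881447/100050) + 1300/2001) = (776948813809/10010002500)/(946447/100050) = 776948813809/94692022350 in ≈ 8.205 in

Q = 776948813809/94692022350 in ≈ 8.205 in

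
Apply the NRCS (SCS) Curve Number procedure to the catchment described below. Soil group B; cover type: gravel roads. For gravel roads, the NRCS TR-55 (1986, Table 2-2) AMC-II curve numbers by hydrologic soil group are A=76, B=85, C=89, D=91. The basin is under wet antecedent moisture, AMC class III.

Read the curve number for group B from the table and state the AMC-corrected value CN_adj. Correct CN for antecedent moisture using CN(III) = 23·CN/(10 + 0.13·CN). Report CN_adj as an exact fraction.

CN_adj = 39100/421 ≈ 92.874

NRCS table: gravel roads, soil group B → CN(II) = 85
Wet (AMC III): CN(III) = 23·85/(10 + 0.13·85) = 1955/(421/20) = 39100/421 ≈ 92.874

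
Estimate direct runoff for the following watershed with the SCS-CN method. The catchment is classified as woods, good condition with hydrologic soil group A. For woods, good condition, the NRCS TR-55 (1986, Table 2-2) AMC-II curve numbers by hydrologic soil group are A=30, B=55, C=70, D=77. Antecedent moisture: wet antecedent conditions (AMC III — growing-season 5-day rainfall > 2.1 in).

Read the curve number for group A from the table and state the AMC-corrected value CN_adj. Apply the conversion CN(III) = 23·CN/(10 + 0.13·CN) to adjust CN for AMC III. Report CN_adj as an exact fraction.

CN_adj = 6900/139 ≈ 49.640

NRCS table: woods, good condition, soil group A → CN(II) = 30
Wet (AMC III): CN(III) = 23·30/(10 + 0.13·30) = 690/(139/10) = 6900/139 ≈ 49.640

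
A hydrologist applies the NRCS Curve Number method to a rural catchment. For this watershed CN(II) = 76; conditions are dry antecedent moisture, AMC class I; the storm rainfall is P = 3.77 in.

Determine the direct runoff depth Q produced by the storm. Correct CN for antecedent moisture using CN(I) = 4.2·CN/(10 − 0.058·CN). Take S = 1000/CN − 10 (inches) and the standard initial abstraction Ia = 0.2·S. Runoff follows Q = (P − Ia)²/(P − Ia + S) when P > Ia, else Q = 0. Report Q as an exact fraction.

CN(I) from CN(II)=76: (4.2·76)/(10 − 0.058·76) = 13300/233 ≈ 57.082
S = 1000/(13300/233) − 10 = 1000/133 in ≈ 7.519 in
Initial abstraction Ia = S/5 = (1000/133)/5 = 200/133 ≈ 1.504 in
Excess rainfall: 3.770 − 1.504 = 2.266 in; P > Ia so Q > 0
Q = (30141/13300)²/((30141/13300) + 1000/133) = (908479881/176890000)/(130141/13300) = 908479881/1730875300 in ≈ 0.525 in

Q = 908479881/1730875300 in ≈ 0.525 in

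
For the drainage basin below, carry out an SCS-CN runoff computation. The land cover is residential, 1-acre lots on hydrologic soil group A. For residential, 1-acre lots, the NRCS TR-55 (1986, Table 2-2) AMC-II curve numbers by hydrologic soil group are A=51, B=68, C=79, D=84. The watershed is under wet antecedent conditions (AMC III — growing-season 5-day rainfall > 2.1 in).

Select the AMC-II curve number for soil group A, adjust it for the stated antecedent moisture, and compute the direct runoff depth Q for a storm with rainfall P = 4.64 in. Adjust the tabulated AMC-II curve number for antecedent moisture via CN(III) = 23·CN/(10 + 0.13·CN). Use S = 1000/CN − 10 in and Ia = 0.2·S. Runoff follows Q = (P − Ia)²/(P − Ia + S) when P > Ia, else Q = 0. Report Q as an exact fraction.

NRCS table: residential, 1-acre lots, soil group A → CN(II) = 51
CN(III) from CN(II)=51: (23·51)/(10 + 0.13·51) = 117300/1663 ≈ 70.535
Retention S: 1000/CN − 10 with CN=70.535 → S = 4900/1173 ≈ 4.177 in
Ia = 0.2·(4900/1173) = 980/1173 in ≈ 0.835 in
P − Ia = 4.640 − 0.835 = 111568/29325 ≈ 3.805 in (> 0, runoff occurs)
Runoff Q = (P−Ia)²/(P−Ia+S) = (3.805)²/(3.805+4.177) = 3111854656/1716011025 ≈ 1.813 in

Q = 3111854656/1716011025 in ≈ 1.813 in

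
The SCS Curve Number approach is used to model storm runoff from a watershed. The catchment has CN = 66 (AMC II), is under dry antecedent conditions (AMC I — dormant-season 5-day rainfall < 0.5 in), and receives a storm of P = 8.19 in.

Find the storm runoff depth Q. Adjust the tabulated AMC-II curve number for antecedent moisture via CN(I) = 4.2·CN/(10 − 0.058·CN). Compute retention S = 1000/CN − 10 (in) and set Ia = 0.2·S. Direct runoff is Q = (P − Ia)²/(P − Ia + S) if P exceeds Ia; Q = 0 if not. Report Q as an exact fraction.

Q = 158059519489/86456393100 in ≈ 1.828 in

CN(I) from CN(II)=66: (4.2·66)/(10 − 0.058·66) = 69300/1543 ≈ 44.913
Max retention: S = 1000/(69300/1543) − 10 = 8500/693 in (≈ 12.266 in)
Ia = 0.2S: 0.2·12.266 = 2.453 in (exactly 1700/693)
P − Ia = 8.190 − 2.453 = 397567/69300 ≈ 5.737 in (> 0, runoff occurs)
Q = (397567/69300)²/((397567/69300) + 8500/693) = (158059519489/4802490000)/(1247567/69300) = 158059519489/86456393100 in ≈ 1.828 in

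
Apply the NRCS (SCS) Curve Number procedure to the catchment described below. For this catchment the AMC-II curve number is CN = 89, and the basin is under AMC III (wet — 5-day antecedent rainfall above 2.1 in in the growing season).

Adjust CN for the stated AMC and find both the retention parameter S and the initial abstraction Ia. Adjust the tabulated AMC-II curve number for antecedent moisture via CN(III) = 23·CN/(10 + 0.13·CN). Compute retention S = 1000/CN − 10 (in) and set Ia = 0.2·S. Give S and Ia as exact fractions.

S = 1100/2047 in ≈ 0.537 in; Ia = 220/2047 in ≈ 0.107 in

Wet (AMC III): CN(III) = 23·89/(10 + 0.13·89) = 2047/(2157/100) = 204700/2157 ≈ 94.900
S = 1000/(204700/2157) − 10 = 1100/2047 in ≈ 0.537 in
Initial abstraction Ia = S/5 = (1100/2047)/5 = 220/2047 ≈ 0.107 in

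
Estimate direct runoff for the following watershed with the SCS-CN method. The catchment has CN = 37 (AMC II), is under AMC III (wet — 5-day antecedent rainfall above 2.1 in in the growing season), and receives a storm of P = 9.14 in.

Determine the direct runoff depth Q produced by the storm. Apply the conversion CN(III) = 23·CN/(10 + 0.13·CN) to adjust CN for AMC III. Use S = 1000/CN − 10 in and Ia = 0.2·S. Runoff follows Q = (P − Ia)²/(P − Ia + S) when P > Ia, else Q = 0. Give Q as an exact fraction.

Q = 106215372649/27270592850 in ≈ 3.895 in

Wet (AMC III): CN(III) = 23·37/(10 + 0.13·37) = 851/(1481/100) = 85100/1481 ≈ 57.461
S = 1000/(85100/1481) − 10 = 6300/851 in ≈ 7.403 in
Ia = 0.2·(6300/851) = 1260/851 in ≈ 1.481 in
Since P=9.140 > Ia=1.481: effective rainfall P−Ia = 325907/42550 in
Q = (325907/42550)²/((325907/42550) + 6300/851) = (106215372649/1810502500)/(640907/42550) = 106215372649/27270592850 in ≈ 3.895 in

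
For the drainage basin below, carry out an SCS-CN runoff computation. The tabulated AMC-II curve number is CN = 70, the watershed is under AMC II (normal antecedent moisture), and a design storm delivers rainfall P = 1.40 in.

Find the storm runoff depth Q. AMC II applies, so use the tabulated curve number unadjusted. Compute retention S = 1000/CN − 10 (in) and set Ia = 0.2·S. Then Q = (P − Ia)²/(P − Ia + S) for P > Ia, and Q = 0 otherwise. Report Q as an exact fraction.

Q = 361/5915 in ≈ 0.061 in

Average conditions: CN = 70 (no AMC adjustment).
Max retention: S = 1000/70 − 10 = 30/7 in (≈ 4.286 in)
Initial abstraction Ia = S/5 = (30/7)/5 = 6/7 ≈ 0.857 in
Excess rainfall: 1.400 − 0.857 = 0.543 in; P > Ia so Q > 0
Q: (19/35)² ÷ (169/35) = 361/5915 in (≈ 0.061 in)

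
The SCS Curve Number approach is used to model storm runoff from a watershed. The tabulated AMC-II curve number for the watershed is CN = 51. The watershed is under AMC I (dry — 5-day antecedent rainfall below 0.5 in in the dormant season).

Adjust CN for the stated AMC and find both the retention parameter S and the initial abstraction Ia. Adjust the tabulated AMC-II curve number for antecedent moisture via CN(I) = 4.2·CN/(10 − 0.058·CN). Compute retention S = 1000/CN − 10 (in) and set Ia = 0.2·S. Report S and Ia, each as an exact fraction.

S = 3500/153 in ≈ 22.876 in; Ia = 700/153 in ≈ 4.575 in

Adjust CN=51 to AMC I: 4.2·51/(10 − 0.058·51) → (1071/5) ÷ (3521/500) = 15300/503 ≈ 30.417
S = 1000/(15300/503) − 10 = 3500/153 in ≈ 22.876 in
Ia = 0.2·(3500/153) = 700/153 in ≈ 4.575 in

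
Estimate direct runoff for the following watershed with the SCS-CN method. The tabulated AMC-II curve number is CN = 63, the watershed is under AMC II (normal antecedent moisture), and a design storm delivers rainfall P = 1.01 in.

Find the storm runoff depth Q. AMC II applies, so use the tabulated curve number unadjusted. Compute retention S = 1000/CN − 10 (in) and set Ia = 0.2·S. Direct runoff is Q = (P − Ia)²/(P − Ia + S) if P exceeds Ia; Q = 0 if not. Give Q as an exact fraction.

CN(II) = 63; AMC II needs no correction.
Retention S: 1000/CN − 10 with CN=63.000 → S = 370/63 ≈ 5.873 in
Ia = 0.2·(370/63) = 74/63 in ≈ 1.175 in
P = 1.010 ≤ Ia = 1.175 in: entire storm abstracted, Q = 0.

Q = 0 in ≈ 0.000 in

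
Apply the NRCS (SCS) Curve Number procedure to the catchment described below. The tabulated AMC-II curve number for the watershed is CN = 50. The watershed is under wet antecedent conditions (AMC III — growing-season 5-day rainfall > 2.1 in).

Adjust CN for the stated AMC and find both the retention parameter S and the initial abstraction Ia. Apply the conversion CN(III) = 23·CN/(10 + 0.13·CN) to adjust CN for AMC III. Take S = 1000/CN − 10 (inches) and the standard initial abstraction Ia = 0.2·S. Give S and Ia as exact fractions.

S = 100/23 in ≈ 4.348 in; Ia = 20/23 in ≈ 0.870 in

Wet (AMC III): CN(III) = 23·50/(10 + 0.13·50) = 1150/(33/2) = 2300/33 ≈ 69.697
S = 1000/(2300/33) − 10 = 100/23 in ≈ 4.348 in
Initial abstraction Ia = S/5 = (100/23)/5 = 20/23 ≈ 0.870 in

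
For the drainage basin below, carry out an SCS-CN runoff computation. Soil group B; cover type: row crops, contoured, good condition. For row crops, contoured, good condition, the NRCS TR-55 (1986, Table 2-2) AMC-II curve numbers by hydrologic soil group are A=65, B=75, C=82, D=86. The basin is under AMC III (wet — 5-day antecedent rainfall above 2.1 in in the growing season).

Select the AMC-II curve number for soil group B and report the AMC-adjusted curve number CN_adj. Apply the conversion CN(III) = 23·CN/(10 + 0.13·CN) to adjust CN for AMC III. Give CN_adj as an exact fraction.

NRCS table: row crops, contoured, good condition, soil group B → CN(II) = 75
Wet (AMC III): CN(III) = 23·75/(10 + 0.13·75) = 1725/(79/4) = 6900/79 ≈ 87.342

CN_adj = 6900/79 ≈ 87.342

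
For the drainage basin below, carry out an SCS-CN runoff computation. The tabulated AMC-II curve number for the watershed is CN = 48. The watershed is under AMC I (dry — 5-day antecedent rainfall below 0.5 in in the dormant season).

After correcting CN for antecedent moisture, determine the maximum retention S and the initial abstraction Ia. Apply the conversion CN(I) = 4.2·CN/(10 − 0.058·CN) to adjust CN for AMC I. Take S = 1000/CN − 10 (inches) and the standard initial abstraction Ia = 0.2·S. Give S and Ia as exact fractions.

CN(I) from CN(II)=48: (4.2·48)/(10 − 0.058·48) = 12600/451 ≈ 27.938
S = 1000/(12600/451) − 10 = 1625/63 in ≈ 25.794 in
Ia = 0.2S: 0.2·25.794 = 5.159 in (exactly 325/63)

S = 1625/63 in ≈ 25.794 in; Ia = 325/63 in ≈ 5.159 in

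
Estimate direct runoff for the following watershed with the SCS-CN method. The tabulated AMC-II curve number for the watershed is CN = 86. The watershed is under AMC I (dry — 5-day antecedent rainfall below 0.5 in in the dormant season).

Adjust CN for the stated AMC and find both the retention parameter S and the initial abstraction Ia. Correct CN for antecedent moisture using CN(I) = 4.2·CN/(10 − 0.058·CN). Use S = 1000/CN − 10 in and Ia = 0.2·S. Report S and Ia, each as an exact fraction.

S = 500/129 in ≈ 3.876 in; Ia = 100/129 in ≈ 0.775 in

CN(I) from CN(II)=86: (4.2·86)/(10 − 0.058·86) = 12900/179 ≈ 72.067
Retention S: 1000/CN − 10 with CN=72.067 → S = 500/129 ≈ 3.876 in
Ia = 0.2·(500/129) = 100/129 in ≈ 0.775 in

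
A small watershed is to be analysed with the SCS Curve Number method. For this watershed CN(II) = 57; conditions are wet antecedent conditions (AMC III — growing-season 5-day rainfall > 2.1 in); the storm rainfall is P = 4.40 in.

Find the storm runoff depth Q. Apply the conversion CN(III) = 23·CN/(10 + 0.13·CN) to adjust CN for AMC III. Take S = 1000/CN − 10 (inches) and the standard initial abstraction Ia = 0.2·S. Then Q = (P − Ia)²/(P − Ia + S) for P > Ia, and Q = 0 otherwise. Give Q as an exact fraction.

Q = 301154882/150902655 in ≈ 1.996 in

Wet (AMC III): CN(III) = 23·57/(10 + 0.13·57) = 1311/(1741/100) = 131100/1741 ≈ 75.302
Retention S: 1000/CN − 10 with CN=75.302 → S = 4300/1311 ≈ 3.280 in
Initial abstraction Ia = S/5 = (4300/1311)/5 = 860/1311 ≈ 0.656 in
P − Ia = 4.400 − 0.656 = 24542/6555 ≈ 3.744 in (> 0, runoff occurs)
Runoff Q = (P−Ia)²/(P−Ia+S) = (3.744)²/(3.744+3.280) = 301154882/150902655 ≈ 1.996 in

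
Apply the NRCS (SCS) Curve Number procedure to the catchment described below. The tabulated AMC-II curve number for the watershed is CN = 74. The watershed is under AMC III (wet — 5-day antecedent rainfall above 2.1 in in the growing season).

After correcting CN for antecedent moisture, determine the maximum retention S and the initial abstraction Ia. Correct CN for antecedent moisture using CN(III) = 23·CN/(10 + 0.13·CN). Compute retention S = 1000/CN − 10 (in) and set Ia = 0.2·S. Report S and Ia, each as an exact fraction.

Wet (AMC III): CN(III) = 23·74/(10 + 0.13·74) = 1702/(981/50) = 85100/981 ≈ 86.748
Max retention: S = 1000/(85100/981) − 10 = 1300/851 in (≈ 1.528 in)
Initial abstraction Ia = S/5 = (1300/851)/5 = 260/851 ≈ 0.306 in

S = 1300/851 in ≈ 1.528 in; Ia = 260/851 in ≈ 0.306 in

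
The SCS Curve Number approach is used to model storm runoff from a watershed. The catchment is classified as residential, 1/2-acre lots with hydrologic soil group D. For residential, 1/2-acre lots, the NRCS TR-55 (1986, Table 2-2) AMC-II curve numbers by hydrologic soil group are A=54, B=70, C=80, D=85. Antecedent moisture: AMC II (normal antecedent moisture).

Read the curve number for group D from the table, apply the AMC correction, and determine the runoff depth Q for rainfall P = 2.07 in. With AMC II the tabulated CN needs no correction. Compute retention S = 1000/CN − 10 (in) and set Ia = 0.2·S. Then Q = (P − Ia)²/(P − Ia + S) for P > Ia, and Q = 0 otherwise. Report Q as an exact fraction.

Q = 2840187/3354100 in ≈ 0.847 in

NRCS table: residential, 1/2-acre lots, soil group D → CN(II) = 85
CN(II) = 85; AMC II needs no correction.
Retention S: 1000/CN − 10 with CN=85.000 → S = 30/17 ≈ 1.765 in
Ia = 0.2S: 0.2·1.765 = 0.353 in (exactly 6/17)
Excess rainfall: 2.070 − 0.353 = 1.717 in; P > Ia so Q > 0
Q: (2919/1700)² ÷ (5919/1700) = 2840187/3354100 in (≈ 0.847 in)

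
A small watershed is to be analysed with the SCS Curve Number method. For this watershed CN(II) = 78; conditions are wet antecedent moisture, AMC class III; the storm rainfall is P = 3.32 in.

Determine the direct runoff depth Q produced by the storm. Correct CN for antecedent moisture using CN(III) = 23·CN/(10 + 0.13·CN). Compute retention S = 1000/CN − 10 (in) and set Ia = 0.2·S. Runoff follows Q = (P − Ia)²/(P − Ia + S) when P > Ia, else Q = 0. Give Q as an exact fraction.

Adjust CN=78 to AMC III: 23·78/(10 + 0.13·78) → 1794 ÷ (1007/50) = 89700/1007 ≈ 89.076
S = 1000/(89700/1007) − 10 = 1100/897 in ≈ 1.226 in
Ia = 0.2·(1100/897) = 220/897 in ≈ 0.245 in
Excess rainfall: 3.320 − 0.245 = 3.075 in; P > Ia so Q > 0
Q = (68951/22425)²/((68951/22425) + 1100/897) = (4754240401/502880625)/(96451/22425) = 4754240401/2162913675 in ≈ 2.198 in

Q = 4754240401/2162913675 in ≈ 2.198 in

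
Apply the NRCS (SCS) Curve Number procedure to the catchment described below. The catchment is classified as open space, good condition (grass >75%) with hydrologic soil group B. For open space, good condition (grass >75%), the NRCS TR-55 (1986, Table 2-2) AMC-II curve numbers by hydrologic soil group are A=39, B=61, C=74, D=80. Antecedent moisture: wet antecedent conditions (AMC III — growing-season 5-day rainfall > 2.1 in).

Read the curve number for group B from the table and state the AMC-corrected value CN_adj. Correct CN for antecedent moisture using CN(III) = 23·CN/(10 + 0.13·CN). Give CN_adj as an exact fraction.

NRCS table: open space, good condition (grass >75%), soil group B → CN(II) = 61
CN(III) from CN(II)=61: (23·61)/(10 + 0.13·61) = 140300/1793 ≈ 78.249

CN_adj = 140300/1793 ≈ 78.249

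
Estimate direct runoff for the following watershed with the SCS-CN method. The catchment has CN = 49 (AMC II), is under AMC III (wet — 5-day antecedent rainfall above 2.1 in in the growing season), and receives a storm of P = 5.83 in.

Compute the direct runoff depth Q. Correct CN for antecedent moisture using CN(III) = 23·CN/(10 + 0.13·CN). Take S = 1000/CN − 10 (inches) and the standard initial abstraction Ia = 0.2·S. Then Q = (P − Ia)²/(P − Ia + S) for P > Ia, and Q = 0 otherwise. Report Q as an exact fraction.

Q = 308070511681/120030120700 in ≈ 2.567 in

Wet (AMC III): CN(III) = 23·49/(10 + 0.13·49) = 1127/(1637/100) = 112700/1637 ≈ 68.845
S = 1000/(112700/1637) − 10 = 5100/1127 in ≈ 4.525 in
Ia = 0.2·(5100/1127) = 1020/1127 in ≈ 0.905 in
P − Ia = 5.830 − 0.905 = 555041/112700 ≈ 4.925 in (> 0, runoff occurs)
Q: (555041/112700)² ÷ (1065041/112700) = 308070511681/120030120700 in (≈ 2.567 in)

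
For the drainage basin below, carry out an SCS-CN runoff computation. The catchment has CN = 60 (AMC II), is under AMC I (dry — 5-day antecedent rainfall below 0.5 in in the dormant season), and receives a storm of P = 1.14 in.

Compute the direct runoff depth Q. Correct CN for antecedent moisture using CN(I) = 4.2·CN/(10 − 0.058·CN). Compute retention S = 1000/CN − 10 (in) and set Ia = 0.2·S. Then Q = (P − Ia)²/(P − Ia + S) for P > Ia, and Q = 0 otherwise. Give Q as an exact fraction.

CN(I) from CN(II)=60: (4.2·60)/(10 − 0.058·60) = 6300/163 ≈ 38.650
Retention S: 1000/CN − 10 with CN=38.650 → S = 1000/63 ≈ 15.873 in
Ia = 0.2S: 0.2·15.873 = 3.175 in (exactly 200/63)
P = 1.140 ≤ Ia = 3.175 in: entire storm abstracted, Q = 0.

Q = 0 in ≈ 0.000 in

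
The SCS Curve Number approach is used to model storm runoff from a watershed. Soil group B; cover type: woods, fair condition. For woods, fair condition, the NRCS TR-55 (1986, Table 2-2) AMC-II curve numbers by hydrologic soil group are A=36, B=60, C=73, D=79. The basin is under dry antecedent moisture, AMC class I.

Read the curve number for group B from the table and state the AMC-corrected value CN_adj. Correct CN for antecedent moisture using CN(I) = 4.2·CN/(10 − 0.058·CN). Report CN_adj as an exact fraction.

NRCS table: woods, fair condition, soil group B → CN(II) = 60
Adjust CN=60 to AMC I: 4.2·60/(10 − 0.058·60) → 252 ÷ (163/25) = 6300/163 ≈ 38.650

CN_adj = 6300/163 ≈ 38.650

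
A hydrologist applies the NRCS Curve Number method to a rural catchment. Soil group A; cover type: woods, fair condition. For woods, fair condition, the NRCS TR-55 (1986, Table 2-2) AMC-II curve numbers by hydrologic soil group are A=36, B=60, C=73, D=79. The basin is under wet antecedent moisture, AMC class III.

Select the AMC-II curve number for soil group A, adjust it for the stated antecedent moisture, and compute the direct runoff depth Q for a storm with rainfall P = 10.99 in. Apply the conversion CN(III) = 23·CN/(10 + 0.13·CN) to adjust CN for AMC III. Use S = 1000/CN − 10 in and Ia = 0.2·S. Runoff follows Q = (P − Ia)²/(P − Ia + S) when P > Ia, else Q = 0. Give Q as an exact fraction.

Q = 38217513049/7358705100 in ≈ 5.194 in

NRCS table: woods, fair condition, soil group A → CN(II) = 36
Wet (AMC III): CN(III) = 23·36/(10 + 0.13·36) = 828/(367/25) = 20700/367 ≈ 56.403
S = 1000/(20700/367) − 10 = 1600/207 in ≈ 7.729 in
Ia = 0.2·(1600/207) = 320/207 in ≈ 1.546 in
P − Ia = 10.990 − 1.546 = 195493/20700 ≈ 9.444 in (> 0, runoff occurs)
Q = (195493/20700)²/((195493/20700) + 1600/207) = (38217513049/428490000)/(355493/20700) = 38217513049/7358705100 in ≈ 5.194 in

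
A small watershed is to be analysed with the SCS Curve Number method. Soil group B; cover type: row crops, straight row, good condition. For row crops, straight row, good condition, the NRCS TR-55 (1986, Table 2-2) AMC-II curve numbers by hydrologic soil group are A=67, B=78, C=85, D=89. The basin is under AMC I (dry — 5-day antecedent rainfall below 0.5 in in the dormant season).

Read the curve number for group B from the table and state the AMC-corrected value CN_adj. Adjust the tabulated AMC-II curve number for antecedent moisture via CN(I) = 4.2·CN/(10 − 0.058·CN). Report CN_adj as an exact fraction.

NRCS table: row crops, straight row, good condition, soil group B → CN(II) = 78
CN(I) from CN(II)=78: (4.2·78)/(10 − 0.058·78) = 81900/1369 ≈ 59.825

CN_adj = 81900/1369 ≈ 59.825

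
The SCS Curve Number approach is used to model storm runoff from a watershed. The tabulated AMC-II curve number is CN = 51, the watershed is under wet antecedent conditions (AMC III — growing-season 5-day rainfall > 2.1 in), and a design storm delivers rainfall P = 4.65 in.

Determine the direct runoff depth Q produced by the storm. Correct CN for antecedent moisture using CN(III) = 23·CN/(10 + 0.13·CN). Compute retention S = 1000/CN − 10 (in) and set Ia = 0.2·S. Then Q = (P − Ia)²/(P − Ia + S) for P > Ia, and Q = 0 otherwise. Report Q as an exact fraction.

Q = 8008281121/4398491940 in ≈ 1.821 in

Adjust CN=51 to AMC III: 23·51/(10 + 0.13·51) → 1173 ÷ (1663/100) = 117300/1663 ≈ 70.535
Max retention: S = 1000/(117300/1663) − 10 = 4900/1173 in (≈ 4.177 in)
Ia = 0.2·(4900/1173) = 980/1173 in ≈ 0.835 in
Excess rainfall: 4.650 − 0.835 = 3.815 in; P > Ia so Q > 0
Q: (89489/23460)² ÷ (187489/23460) = 8008281121/4398491940 in (≈ 1.821 in)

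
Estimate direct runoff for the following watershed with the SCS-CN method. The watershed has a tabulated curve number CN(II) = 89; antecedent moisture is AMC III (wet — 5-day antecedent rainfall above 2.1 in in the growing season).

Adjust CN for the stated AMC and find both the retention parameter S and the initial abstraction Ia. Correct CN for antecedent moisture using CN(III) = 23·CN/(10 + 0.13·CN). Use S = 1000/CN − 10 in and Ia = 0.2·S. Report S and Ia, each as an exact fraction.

S = 1100/2047 in ≈ 0.537 in; Ia = 220/2047 in ≈ 0.107 in

Adjust CN=89 to AMC III: 23·89/(10 + 0.13·89) → 2047 ÷ (2157/100) = 204700/2157 ≈ 94.900
Retention S: 1000/CN − 10 with CN=94.900 → S = 1100/2047 ≈ 0.537 in
Ia = 0.2S: 0.2·0.537 = 0.107 in (exactly 220/2047)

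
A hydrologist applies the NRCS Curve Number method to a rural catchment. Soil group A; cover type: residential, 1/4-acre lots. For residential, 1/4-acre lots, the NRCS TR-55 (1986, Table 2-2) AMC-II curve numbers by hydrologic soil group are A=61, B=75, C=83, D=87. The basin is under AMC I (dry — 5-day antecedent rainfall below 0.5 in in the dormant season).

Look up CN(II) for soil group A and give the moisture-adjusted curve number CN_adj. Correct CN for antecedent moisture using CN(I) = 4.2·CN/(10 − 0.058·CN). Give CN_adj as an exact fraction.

CN_adj = 42700/1077 ≈ 39.647

NRCS table: residential, 1/4-acre lots, soil group A → CN(II) = 61
Dry (AMC I): CN(I) = 4.2·61/(10 − 0.058·61) = (1281/5)/(3231/500) = 42700/1077 ≈ 39.647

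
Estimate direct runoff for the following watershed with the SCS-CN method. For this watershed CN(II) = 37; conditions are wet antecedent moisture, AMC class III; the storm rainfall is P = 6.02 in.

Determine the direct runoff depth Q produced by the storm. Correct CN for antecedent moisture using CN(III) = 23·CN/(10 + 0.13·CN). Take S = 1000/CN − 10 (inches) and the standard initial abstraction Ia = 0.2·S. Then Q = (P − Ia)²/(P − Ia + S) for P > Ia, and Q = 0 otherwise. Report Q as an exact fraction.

Adjust CN=37 to AMC III: 23·37/(10 + 0.13·37) → 851 ÷ (1481/100) = 85100/1481 ≈ 57.461
Retention S: 1000/CN − 10 with CN=57.461 → S = 6300/851 ≈ 7.403 in
Ia = 0.2·(6300/851) = 1260/851 in ≈ 1.481 in
P − Ia = 6.020 − 1.481 = 193151/42550 ≈ 4.539 in (> 0, runoff occurs)
Q: (193151/42550)² ÷ (508151/42550) = 5329615543/3088832150 in (≈ 1.725 in)

Q = 5329615543/3088832150 in ≈ 1.725 in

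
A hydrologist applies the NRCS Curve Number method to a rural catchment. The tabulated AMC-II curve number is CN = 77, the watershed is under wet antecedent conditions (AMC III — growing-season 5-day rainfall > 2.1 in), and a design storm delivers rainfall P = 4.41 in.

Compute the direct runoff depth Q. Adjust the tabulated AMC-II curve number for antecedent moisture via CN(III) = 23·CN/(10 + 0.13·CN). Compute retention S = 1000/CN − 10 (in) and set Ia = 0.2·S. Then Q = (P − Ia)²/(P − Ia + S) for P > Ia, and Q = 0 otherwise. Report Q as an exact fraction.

Wet (AMC III): CN(III) = 23·77/(10 + 0.13·77) = 1771/(2001/100) = 7700/87 ≈ 88.506
Retention S: 1000/CN − 10 with CN=88.506 → S = 100/77 ≈ 1.299 in
Ia = 0.2S: 0.2·1.299 = 0.260 in (exactly 20/77)
Since P=4.410 > Ia=0.260: effective rainfall P−Ia = 31957/7700 in
Q: (31957/7700)² ÷ (41957/7700) = 1021249849/323068900 in (≈ 3.161 in)

Q = 1021249849/323068900 in ≈ 3.161 in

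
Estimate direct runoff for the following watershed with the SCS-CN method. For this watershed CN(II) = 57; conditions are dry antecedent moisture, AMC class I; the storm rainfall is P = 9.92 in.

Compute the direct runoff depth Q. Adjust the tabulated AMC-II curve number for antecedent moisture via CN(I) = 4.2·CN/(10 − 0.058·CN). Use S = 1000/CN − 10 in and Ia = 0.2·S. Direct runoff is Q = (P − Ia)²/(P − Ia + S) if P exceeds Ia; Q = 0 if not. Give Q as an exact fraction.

Dry (AMC I): CN(I) = 4.2·57/(10 − 0.058·57) = (1197/5)/(3347/500) = 119700/3347 ≈ 35.763
S = 1000/(119700/3347) − 10 = 21500/1197 in ≈ 17.962 in
Ia = 0.2·(21500/1197) = 4300/1197 in ≈ 3.592 in
P − Ia = 9.920 − 3.592 = 189356/29925 ≈ 6.328 in (> 0, runoff occurs)
Runoff Q = (P−Ia)²/(P−Ia+S) = (6.328)²/(6.328+17.962) = 4481961842/2718895725 ≈ 1.648 in

Q = 4481961842/2718895725 in ≈ 1.648 in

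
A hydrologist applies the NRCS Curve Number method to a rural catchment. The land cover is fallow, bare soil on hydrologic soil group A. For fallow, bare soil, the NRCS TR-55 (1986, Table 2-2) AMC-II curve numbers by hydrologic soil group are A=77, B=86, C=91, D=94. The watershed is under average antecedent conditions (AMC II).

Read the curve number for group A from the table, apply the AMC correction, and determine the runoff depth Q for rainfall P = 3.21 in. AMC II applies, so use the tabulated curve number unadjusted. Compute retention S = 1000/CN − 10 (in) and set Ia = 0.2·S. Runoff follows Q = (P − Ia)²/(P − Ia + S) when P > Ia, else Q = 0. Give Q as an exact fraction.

NRCS table: fallow, bare soil, soil group A → CN(II) = 77
Average conditions: CN = 77 (no AMC adjustment).
Max retention: S = 1000/77 − 10 = 230/77 in (≈ 2.987 in)
Ia = 0.2S: 0.2·2.987 = 0.597 in (exactly 46/77)
P − Ia = 3.210 − 0.597 = 20117/7700 ≈ 2.613 in (> 0, runoff occurs)
Q: (20117/7700)² ÷ (43117/7700) = 404693689/332000900 in (≈ 1.219 in)

Q = 404693689/332000900 in ≈ 1.219 in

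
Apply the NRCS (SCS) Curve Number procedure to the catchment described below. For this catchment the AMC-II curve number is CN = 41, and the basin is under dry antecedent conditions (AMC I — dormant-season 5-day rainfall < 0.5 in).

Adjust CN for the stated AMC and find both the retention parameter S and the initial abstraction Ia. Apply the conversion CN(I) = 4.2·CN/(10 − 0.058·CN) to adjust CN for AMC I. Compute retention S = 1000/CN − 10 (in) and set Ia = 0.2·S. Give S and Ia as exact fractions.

S = 29500/861 in ≈ 34.262 in; Ia = 5900/861 in ≈ 6.852 in

Adjust CN=41 to AMC I: 4.2·41/(10 − 0.058·41) → (861/5) ÷ (3811/500) = 86100/3811 ≈ 22.592
S = 1000/(86100/3811) − 10 = 29500/861 in ≈ 34.262 in
Ia = 0.2S: 0.2·34.262 = 6.852 in (exactly 5900/861)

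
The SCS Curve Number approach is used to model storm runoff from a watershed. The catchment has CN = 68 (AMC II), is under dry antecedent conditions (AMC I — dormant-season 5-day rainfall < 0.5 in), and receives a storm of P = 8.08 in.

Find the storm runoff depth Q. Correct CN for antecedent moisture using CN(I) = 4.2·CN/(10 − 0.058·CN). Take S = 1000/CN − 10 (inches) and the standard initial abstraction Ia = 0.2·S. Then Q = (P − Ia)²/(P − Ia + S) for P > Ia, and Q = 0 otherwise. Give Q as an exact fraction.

Q = 1357934498/678808725 in ≈ 2.000 in

Dry (AMC I): CN(I) = 4.2·68/(10 − 0.058·68) = (1428/5)/(757/125) = 35700/757 ≈ 47.160
Retention S: 1000/CN − 10 with CN=47.160 → S = 4000/357 ≈ 11.204 in
Ia = 0.2S: 0.2·11.204 = 2.241 in (exactly 800/357)
Excess rainfall: 8.080 − 2.241 = 5.839 in; P > Ia so Q > 0
Q: (52114/8925)² ÷ (152114/8925) = 1357934498/678808725 in (≈ 2.000 in)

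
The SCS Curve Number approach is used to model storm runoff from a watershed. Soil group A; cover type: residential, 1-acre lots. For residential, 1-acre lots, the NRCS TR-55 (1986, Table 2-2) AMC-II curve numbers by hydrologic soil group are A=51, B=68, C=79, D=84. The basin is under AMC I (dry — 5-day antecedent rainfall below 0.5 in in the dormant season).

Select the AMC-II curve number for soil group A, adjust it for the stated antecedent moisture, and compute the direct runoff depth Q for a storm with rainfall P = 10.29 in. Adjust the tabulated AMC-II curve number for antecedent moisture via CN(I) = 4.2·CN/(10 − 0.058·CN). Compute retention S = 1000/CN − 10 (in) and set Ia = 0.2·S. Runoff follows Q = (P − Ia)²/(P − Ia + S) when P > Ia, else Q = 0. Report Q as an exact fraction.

NRCS table: residential, 1-acre lots, soil group A → CN(II) = 51
Dry (AMC I): CN(I) = 4.2·51/(10 − 0.058·51) = (1071/5)/(3521/500) = 15300/503 ≈ 30.417
Retention S: 1000/CN − 10 with CN=30.417 → S = 3500/153 ≈ 22.876 in
Initial abstraction Ia = S/5 = (3500/153)/5 = 700/153 ≈ 4.575 in
Since P=10.290 > Ia=4.575: effective rainfall P−Ia = 87437/15300 in
Q: (87437/15300)² ÷ (437437/15300) = 1092175567/956112300 in (≈ 1.142 in)

Q = 1092175567/956112300 in ≈ 1.142 in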